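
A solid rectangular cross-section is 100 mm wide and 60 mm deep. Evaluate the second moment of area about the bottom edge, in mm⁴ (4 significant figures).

I_base ≈ 7.200 × 10⁶ mm⁴

The section: 100 × 60, A = 6 000 mm², y = 30 mm, Ī = 1 800 000 mm⁴.
Transfer it to the bottom edge using Ī + A·d² with d = y − 0:
  the section: d = 30 mm → contributes +7 200 000 mm⁴
Total I = 7 200 000 mm⁴.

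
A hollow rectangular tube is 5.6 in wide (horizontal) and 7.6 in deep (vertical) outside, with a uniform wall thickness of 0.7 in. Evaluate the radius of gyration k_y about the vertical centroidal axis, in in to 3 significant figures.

Break the section into simple shapes (no overlaps), measuring from the bottom-left corner of the bounding box.
Outer rectangle: 5.6 × 7.6, A = 42.56 in², x = 2.8 in, Ī = 111.22 in⁴.
Inner void (subtracted): 4.2 × 6.2, A = 26.04 in², x = 2.8 in, Ī = 38.279 in⁴.
By symmetry the centroid is at mid-width, x̄ = 2.8 in.
All pieces are centred on the vertical centroidal axis, so I = ΣĪ (holes subtracted) = 72.945 in⁴.
Radius of gyration: k = √(I/A) = √(72.945 / 16.52) = 2.1013 in.

k_y ≈ 2.10 in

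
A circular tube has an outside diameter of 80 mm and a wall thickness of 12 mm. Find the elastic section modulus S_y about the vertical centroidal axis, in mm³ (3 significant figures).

Split into non-overlapping primitives; take the origin at the lower-left of the bounding box.
Outer circle: ⌀80, A = 5026.5 mm², x = 40 mm, Ī = 2 010 619 mm⁴.
Bore (subtracted): ⌀56, A = 2 463 mm², x = 40 mm, Ī = 482 750 mm⁴.
By symmetry the centroid is at mid-width, x̄ = 40 mm.
All pieces are centred on the vertical centroidal axis, so I = ΣĪ (holes subtracted) = 1 527 870 mm⁴.
Extreme fibre distance c = 40 mm; S = I/c = 38 197 mm³.

S_y ≈ 3.82 × 10⁴ mm³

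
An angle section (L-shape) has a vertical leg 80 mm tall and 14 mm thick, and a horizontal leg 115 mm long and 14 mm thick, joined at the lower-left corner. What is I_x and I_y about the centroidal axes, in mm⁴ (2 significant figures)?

Break the section into simple shapes (no overlaps), measuring from the bottom-left corner of the bounding box.
Vertical leg: 14 × 80, A = 1 120 mm², y = 40 mm, Ī = 597 333 mm⁴.
Horizontal leg (remainder): 101 × 14, A = 1 414 mm², y = 7 mm, Ī = 23 095 mm⁴.
Centroid: ȳ = ΣA·y / ΣA = 21.59 mm.
Transfer each piece to the centroidal x-axis using Ī + A·d² with d = y − 21.59:
  vertical leg: d = 18.41 mm → contributes +977 113 mm⁴
  horizontal leg (remainder): d = -14.59 mm → contributes +323 911 mm⁴
Total I = 1 301 024 mm⁴.
For the y-axis: x̄ = 39.09 mm.
Repeating about the centroidal y-axis gives I_y = 3 286 626 mm⁴.

I_x ≈ 1.3 × 10⁶ mm⁴, I_y ≈ 3.3 × 10⁶ mm⁴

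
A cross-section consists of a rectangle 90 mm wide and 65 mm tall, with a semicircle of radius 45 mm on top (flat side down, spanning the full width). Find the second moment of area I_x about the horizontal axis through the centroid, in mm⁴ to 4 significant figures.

I_x ≈ 7.996 × 10⁶ mm⁴

Split into non-overlapping primitives; take the origin at the lower-left of the bounding box.
Rectangular body: 90 × 65, A = 5 850 mm², y = 32.5 mm, Ī = 2 059 688 mm⁴.
Semicircular cap: semicircle r = 45, A = 3180.86 mm², y = 84.0986 mm, Ī = 450 072 mm⁴.
Centroid: ȳ = ΣA·y / ΣA = 50.6741 mm.
Transfer each piece to the horizontal axis through the centroid using Ī + A·d² with d = y − 50.6741:
  rectangular body: d = -18.1741 mm → contributes +3 991 936 mm⁴
  semicircular cap: d = 33.4245 mm → contributes +4 003 716 mm⁴
Total I = 7 995 652 mm⁴.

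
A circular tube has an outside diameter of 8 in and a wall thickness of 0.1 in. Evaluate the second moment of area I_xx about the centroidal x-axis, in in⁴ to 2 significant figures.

Decompose the section into non-overlapping parts with the origin at the bottom-left of its bounding rectangle.
Outer circle: ⌀8, A = 50.27 in², y = 4 in, Ī = 201.1 in⁴.
Bore (subtracted): ⌀7.8, A = 47.78 in², y = 4 in, Ī = 181.7 in⁴.
By symmetry the centroid is at mid-height, ȳ = 4 in.
All pieces are centred on the centroidal x-axis, so I = ΣĪ (holes subtracted) = 19.36 in⁴.

I_xx ≈ 19 in⁴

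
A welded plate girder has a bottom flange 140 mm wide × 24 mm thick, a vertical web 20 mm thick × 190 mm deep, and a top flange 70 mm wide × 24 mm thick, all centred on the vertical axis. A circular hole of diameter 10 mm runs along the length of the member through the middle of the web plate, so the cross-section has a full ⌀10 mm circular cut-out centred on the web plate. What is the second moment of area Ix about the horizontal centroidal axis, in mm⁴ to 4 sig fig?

Decompose the section into non-overlapping parts with the origin at the bottom-left of its bounding rectangle.
Bottom plate: 140 × 24, A = 3 360 mm², y = 12 mm, Ī = 161 280 mm⁴.
Web plate: 20 × 190, A = 3 800 mm², y = 119 mm, Ī = 11 431 667 mm⁴.
Top plate: 70 × 24, A = 1 680 mm², y = 226 mm, Ī = 80 640 mm⁴.
Hole (subtracted): ⌀10, A = 78.5398 mm², y = 119 mm, Ī = 490.874 mm⁴.
Centroid: ȳ = ΣA·y / ΣA = 98.4829 mm.
Transfer each piece to the horizontal centroidal axis using Ī + A·d² with d = y − 98.4829:
  bottom plate: d = -86.4829 mm → contributes +25 291 685 mm⁴
  web plate: d = 20.5171 mm → contributes +13 031 286 mm⁴
  top plate: d = 127.517 mm → contributes +27 398 478 mm⁴
  hole: d = 20.5171 mm → contributes −33552.4 mm⁴
Total I = 65 687 897 mm⁴.

Ix ≈ 6.569 × 10⁷ mm⁴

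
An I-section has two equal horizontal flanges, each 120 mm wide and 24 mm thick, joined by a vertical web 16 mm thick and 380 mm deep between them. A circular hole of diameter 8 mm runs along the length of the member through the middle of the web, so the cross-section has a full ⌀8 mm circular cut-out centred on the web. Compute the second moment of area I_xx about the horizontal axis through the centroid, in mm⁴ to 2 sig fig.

I_xx ≈ 3.1 × 10⁸ mm⁴

Split into non-overlapping primitives; take the origin at the lower-left of the bounding box.
Bottom flange: 120 × 24, A = 2 880 mm², y = 12 mm, Ī = 138 240 mm⁴.
Web: 16 × 380, A = 6 080 mm², y = 214 mm, Ī = 73 162 667 mm⁴.
Top flange: 120 × 24, A = 2 880 mm², y = 416 mm, Ī = 138 240 mm⁴.
Hole (subtracted): ⌀8, A = 50.27 mm², y = 214 mm, Ī = 201.1 mm⁴.
By symmetry the centroid is at mid-height, ȳ = 214 mm.
Transfer each piece to the horizontal axis through the centroid using Ī + A·d² with d = y − 214:
  bottom flange: d = -202 mm → contributes +117 653 760 mm⁴
  web: d = 0 mm → contributes +73 162 667 mm⁴
  top flange: d = 202 mm → contributes +117 653 760 mm⁴
  hole: d = 0 mm → contributes −201.1 mm⁴
Total I = 308 469 986 mm⁴.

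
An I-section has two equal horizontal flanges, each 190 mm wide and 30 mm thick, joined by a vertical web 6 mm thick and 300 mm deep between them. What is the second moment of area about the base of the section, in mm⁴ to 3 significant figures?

I_base ≈ 7.52 × 10⁸ mm⁴

Split into non-overlapping primitives; take the origin at the lower-left of the bounding box.
Bottom flange: 190 × 30, A = 5 700 mm², y = 15 mm, Ī = 427 500 mm⁴.
Web: 6 × 300, A = 1 800 mm², y = 180 mm, Ī = 13 500 000 mm⁴.
Top flange: 190 × 30, A = 5 700 mm², y = 345 mm, Ī = 427 500 mm⁴.
Transfer each piece to a horizontal axis along the bottom face using Ī + A·d² with d = y − 0:
  bottom flange: d = 15 mm → contributes +1 710 000 mm⁴
  web: d = 180 mm → contributes +71 820 000 mm⁴
  top flange: d = 345 mm → contributes +678 870 000 mm⁴
Total I = 752 400 000 mm⁴.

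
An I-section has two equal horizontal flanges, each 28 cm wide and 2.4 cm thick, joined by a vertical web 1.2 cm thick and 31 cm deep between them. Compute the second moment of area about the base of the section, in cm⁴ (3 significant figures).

Decompose the section into non-overlapping parts with the origin at the bottom-left of its bounding rectangle.
Bottom flange: 28 × 2.4, A = 67.2 cm², y = 1.2 cm, Ī = 32.256 cm⁴.
Web: 1.2 × 31, A = 37.2 cm², y = 17.9 cm, Ī = 2979.1 cm⁴.
Top flange: 28 × 2.4, A = 67.2 cm², y = 34.6 cm, Ī = 32.256 cm⁴.
Transfer each piece to the bottom edge using Ī + A·d² with d = y − 0:
  bottom flange: d = 1.2 cm → contributes +129.02 cm⁴
  web: d = 17.9 cm → contributes +14 898 cm⁴
  top flange: d = 34.6 cm → contributes +80 481 cm⁴
Total I = 95 509 cm⁴.

I_base ≈ 9.55 × 10⁴ cm⁴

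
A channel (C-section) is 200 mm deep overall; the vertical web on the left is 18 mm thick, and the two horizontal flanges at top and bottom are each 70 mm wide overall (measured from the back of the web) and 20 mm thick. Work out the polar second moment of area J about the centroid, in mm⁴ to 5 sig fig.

J ≈ 3.1098 × 10⁷ mm⁴

Split into non-overlapping primitives; take the origin at the lower-left of the bounding box.
Web: 18 × 200, A = 3 600 mm², y = 100 mm, Ī = 12 000 000 mm⁴.
Top flange (beyond web): 52 × 20, A = 1 040 mm², y = 190 mm, Ī = 34666.67 mm⁴.
Bottom flange (beyond web): 52 × 20, A = 1 040 mm², y = 10 mm, Ī = 34666.67 mm⁴.
By symmetry the centroid is at mid-height, ȳ = 100 mm.
Transfer each piece to the centroidal x-axis using Ī + A·d² with d = y − 100:
  web: d = 0 mm → contributes +12 000 000 mm⁴
  top flange (beyond web): d = 90 mm → contributes +8 458 667 mm⁴
  bottom flange (beyond web): d = -90 mm → contributes +8 458 667 mm⁴
Total I = 28 917 333 mm⁴.
For the y-axis: x̄ = 21.8169 mm.
Repeating about the centroidal y-axis gives I_y = 2 180 823 mm⁴.
Polar second moment: J = I_x + I_y = 31 098 156 mm⁴.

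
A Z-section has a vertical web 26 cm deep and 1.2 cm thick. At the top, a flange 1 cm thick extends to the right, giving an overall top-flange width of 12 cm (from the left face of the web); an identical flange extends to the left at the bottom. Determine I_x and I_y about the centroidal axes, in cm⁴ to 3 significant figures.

I_x ≈ 5130 cm⁴, I_y ≈ 991 cm⁴

Treat the section as a set of non-overlapping primitives; coordinates are from the bounding-box lower-left.
Web: 1.2 × 26, A = 31.2 cm², y = 13 cm, Ī = 1757.6 cm⁴.
Top flange (beyond web): 10.8 × 1, A = 10.8 cm², y = 25.5 cm, Ī = 0.9 cm⁴.
Bottom flange (beyond web): 10.8 × 1, A = 10.8 cm², y = 0.5 cm, Ī = 0.9 cm⁴.
Centroid: ȳ = ΣA·y / ΣA = 13 cm.
Transfer each piece to the centroidal x-axis using Ī + A·d² with d = y − 13:
  web: d = 0 cm → contributes +1757.6 cm⁴
  top flange (beyond web): d = 12.5 cm → contributes +1688.4 cm⁴
  bottom flange (beyond web): d = -12.5 cm → contributes +1688.4 cm⁴
Total I = 5134.4 cm⁴.
For the y-axis: x̄ = 11.4 cm.
Repeating about the centroidal y-axis gives I_y = 991.3 cm⁴.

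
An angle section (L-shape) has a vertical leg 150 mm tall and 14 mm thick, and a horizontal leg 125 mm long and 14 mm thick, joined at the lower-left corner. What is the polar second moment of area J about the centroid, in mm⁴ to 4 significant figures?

Treat the section as a set of non-overlapping primitives; coordinates are from the bounding-box lower-left.
Vertical leg: 14 × 150, A = 2 100 mm², y = 75 mm, Ī = 3 937 500 mm⁴.
Horizontal leg (remainder): 111 × 14, A = 1 554 mm², y = 7 mm, Ī = 25 382 mm⁴.
Centroid: ȳ = ΣA·y / ΣA = 46.0805 mm.
Transfer each piece to the centroidal x-axis using Ī + A·d² with d = y − 46.0805:
  vertical leg: d = 28.9195 mm → contributes +5 693 814 mm⁴
  horizontal leg (remainder): d = -39.0805 mm → contributes +2 398 779 mm⁴
Total I = 8 092 592 mm⁴.
For the y-axis: x̄ = 33.5805 mm.
Repeating about the centroidal y-axis gives I_y = 5 118 555 mm⁴.
Polar second moment: J = I_x + I_y = 13 211 147 mm⁴.

J ≈ 1.321 × 10⁷ mm⁴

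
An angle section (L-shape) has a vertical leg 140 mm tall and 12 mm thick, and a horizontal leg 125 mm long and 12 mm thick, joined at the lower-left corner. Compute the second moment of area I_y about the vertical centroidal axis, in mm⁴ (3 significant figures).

Break the section into simple shapes (no overlaps), measuring from the bottom-left corner of the bounding box.
Vertical leg: 12 × 140, A = 1 680 mm², x = 6 mm, Ī = 20 160 mm⁴.
Horizontal leg (remainder): 113 × 12, A = 1 356 mm², x = 68.5 mm, Ī = 1 442 897 mm⁴.
Centroid: x̄ = ΣA·x / ΣA = 33.915 mm.
Transfer each piece to the vertical centroidal axis using Ī + A·d² with d = x − 33.915:
  vertical leg: d = -27.915 mm → contributes +1 329 297 mm⁴
  horizontal leg (remainder): d = 34.585 mm → contributes +3 064 837 mm⁴
Total I = 4 394 134 mm⁴.

I_y ≈ 4.39 × 10⁶ mm⁴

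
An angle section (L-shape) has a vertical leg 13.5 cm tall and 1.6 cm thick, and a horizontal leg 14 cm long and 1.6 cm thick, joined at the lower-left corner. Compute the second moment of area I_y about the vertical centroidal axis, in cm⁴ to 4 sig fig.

Treat the section as a set of non-overlapping primitives; coordinates are from the bounding-box lower-left.
Vertical leg: 1.6 × 13.5, A = 21.6 cm², x = 0.8 cm, Ī = 4.608 cm⁴.
Horizontal leg (remainder): 12.4 × 1.6, A = 19.84 cm², x = 7.8 cm, Ī = 254.217 cm⁴.
Centroid: x̄ = ΣA·x / ΣA = 4.15135 cm.
Transfer each piece to the vertical centroidal axis using Ī + A·d² with d = x − 4.15135:
  vertical leg: d = -3.35135 cm → contributes +247.21 cm⁴
  horizontal leg (remainder): d = 3.64865 cm → contributes +518.339 cm⁴
Total I = 765.549 cm⁴.

I_y ≈ 765.5 cm⁴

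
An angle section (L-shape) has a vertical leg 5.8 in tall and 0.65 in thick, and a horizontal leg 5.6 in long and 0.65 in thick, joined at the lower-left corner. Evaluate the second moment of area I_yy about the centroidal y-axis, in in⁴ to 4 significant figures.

I_yy ≈ 20.31 in⁴

Decompose the section into non-overlapping parts with the origin at the bottom-left of its bounding rectangle.
Vertical leg: 0.65 × 5.8, A = 3.77 in², x = 0.325 in, Ī = 0.132735 in⁴.
Horizontal leg (remainder): 4.95 × 0.65, A = 3.2175 in², x = 3.125 in, Ī = 6.56973 in⁴.
Centroid: x̄ = ΣA·x / ΣA = 1.6143 in.
Transfer each piece to the centroidal y-axis using Ī + A·d² with d = x − 1.6143:
  vertical leg: d = -1.2893 in → contributes +6.39961 in⁴
  horizontal leg (remainder): d = 1.5107 in → contributes +13.9127 in⁴
Total I = 20.3123 in⁴.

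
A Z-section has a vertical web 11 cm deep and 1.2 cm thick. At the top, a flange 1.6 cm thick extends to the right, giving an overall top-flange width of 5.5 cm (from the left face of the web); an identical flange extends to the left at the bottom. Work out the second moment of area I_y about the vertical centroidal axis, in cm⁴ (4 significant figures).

Split into non-overlapping primitives; take the origin at the lower-left of the bounding box.
Web: 1.2 × 11, A = 13.2 cm², x = 4.9 cm, Ī = 1.584 cm⁴.
Top flange (beyond web): 4.3 × 1.6, A = 6.88 cm², x = 7.65 cm, Ī = 10.6009 cm⁴.
Bottom flange (beyond web): 4.3 × 1.6, A = 6.88 cm², x = 2.15 cm, Ī = 10.6009 cm⁴.
Centroid: x̄ = ΣA·x / ΣA = 4.9 cm.
Transfer each piece to the vertical centroidal axis using Ī + A·d² with d = x − 4.9:
  web: d = 0 cm → contributes +1.584 cm⁴
  top flange (beyond web): d = 2.75 cm → contributes +62.6309 cm⁴
  bottom flange (beyond web): d = -2.75 cm → contributes +62.6309 cm⁴
Total I = 126.846 cm⁴.

I_y ≈ 126.8 cm⁴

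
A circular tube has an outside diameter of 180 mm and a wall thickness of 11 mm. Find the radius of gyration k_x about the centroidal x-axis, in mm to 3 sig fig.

k_x ≈ 59.9 mm

Decompose the section into non-overlapping parts with the origin at the bottom-left of its bounding rectangle.
Outer circle: ⌀180, A = 25 447 mm², y = 90 mm, Ī = 51 529 974 mm⁴.
Bore (subtracted): ⌀158, A = 19 607 mm², y = 90 mm, Ī = 30 591 322 mm⁴.
By symmetry the centroid is at mid-height, ȳ = 90 mm.
All pieces are centred on the centroidal x-axis, so I = ΣĪ (holes subtracted) = 20 938 651 mm⁴.
Radius of gyration: k = √(I/A) = √(20 938 651 / 5840.2) = 59.877 mm.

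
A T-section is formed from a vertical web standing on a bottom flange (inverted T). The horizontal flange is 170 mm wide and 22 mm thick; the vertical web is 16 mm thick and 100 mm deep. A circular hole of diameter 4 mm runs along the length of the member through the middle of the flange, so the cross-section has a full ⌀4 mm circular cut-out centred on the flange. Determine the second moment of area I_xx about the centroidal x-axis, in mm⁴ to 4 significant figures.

I_xx ≈ 5.650 × 10⁶ mm⁴

Decompose the section into non-overlapping parts with the origin at the bottom-left of its bounding rectangle.
Flange: 170 × 22, A = 3 740 mm², y = 11 mm, Ī = 150 847 mm⁴.
Web: 16 × 100, A = 1 600 mm², y = 72 mm, Ī = 1 333 333 mm⁴.
Hole (subtracted): ⌀4, A = 12.5664 mm², y = 11 mm, Ī = 12.5664 mm⁴.
Centroid: ȳ = ΣA·y / ΣA = 29.3203 mm.
Transfer each piece to the centroidal x-axis using Ī + A·d² with d = y − 29.3203:
  flange: d = -18.3203 mm → contributes +1 406 111 mm⁴
  web: d = 42.6797 mm → contributes +4 247 829 mm⁴
  hole: d = -18.3203 mm → contributes −4230.24 mm⁴
Total I = 5 649 709 mm⁴.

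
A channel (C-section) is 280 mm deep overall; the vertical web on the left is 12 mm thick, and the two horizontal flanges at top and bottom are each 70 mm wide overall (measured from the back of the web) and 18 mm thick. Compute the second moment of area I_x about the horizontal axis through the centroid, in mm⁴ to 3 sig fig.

Split into non-overlapping primitives; take the origin at the lower-left of the bounding box.
Web: 12 × 280, A = 3 360 mm², y = 140 mm, Ī = 21 952 000 mm⁴.
Top flange (beyond web): 58 × 18, A = 1 044 mm², y = 271 mm, Ī = 28 188 mm⁴.
Bottom flange (beyond web): 58 × 18, A = 1 044 mm², y = 9 mm, Ī = 28 188 mm⁴.
By symmetry the centroid is at mid-height, ȳ = 140 mm.
Transfer each piece to the horizontal axis through the centroid using Ī + A·d² with d = y − 140:
  web: d = 0 mm → contributes +21 952 000 mm⁴
  top flange (beyond web): d = 131 mm → contributes +17 944 272 mm⁴
  bottom flange (beyond web): d = -131 mm → contributes +17 944 272 mm⁴
Total I = 57 840 544 mm⁴.

I_x ≈ 5.78 × 10⁷ mm⁴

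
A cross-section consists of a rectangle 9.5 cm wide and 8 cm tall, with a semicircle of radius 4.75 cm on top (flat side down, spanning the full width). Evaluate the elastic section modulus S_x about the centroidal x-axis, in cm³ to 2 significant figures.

S_x ≈ 200 cm³

Split into non-overlapping primitives; take the origin at the lower-left of the bounding box.
Rectangular body: 9.5 × 8, A = 76 cm², y = 4 cm, Ī = 405.3 cm⁴.
Semicircular cap: semicircle r = 4.75, A = 35.44 cm², y = 10.02 cm, Ī = 55.87 cm⁴.
Centroid: ȳ = ΣA·y / ΣA = 5.913 cm.
Transfer each piece to the centroidal x-axis using Ī + A·d² with d = y − 5.913:
  rectangular body: d = -1.913 cm → contributes +683.5 cm⁴
  semicircular cap: d = 4.103 cm → contributes +652.4 cm⁴
Total I = 1 336 cm⁴.
Extreme fibre distance c = 6.837 cm; S = I/c = 195.4 cm³.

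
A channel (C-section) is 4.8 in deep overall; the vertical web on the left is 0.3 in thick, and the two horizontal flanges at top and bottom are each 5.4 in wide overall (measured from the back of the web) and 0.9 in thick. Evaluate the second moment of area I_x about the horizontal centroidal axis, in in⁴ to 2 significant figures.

I_x ≈ 38 in⁴

Treat the section as a set of non-overlapping primitives; coordinates are from the bounding-box lower-left.
Web: 0.3 × 4.8, A = 1.44 in², y = 2.4 in, Ī = 2.765 in⁴.
Top flange (beyond web): 5.1 × 0.9, A = 4.59 in², y = 4.35 in, Ī = 0.3098 in⁴.
Bottom flange (beyond web): 5.1 × 0.9, A = 4.59 in², y = 0.45 in, Ī = 0.3098 in⁴.
By symmetry the centroid is at mid-height, ȳ = 2.4 in.
Transfer each piece to the horizontal centroidal axis using Ī + A·d² with d = y − 2.4:
  web: d = 0 in → contributes +2.765 in⁴
  top flange (beyond web): d = 1.95 in → contributes +17.76 in⁴
  bottom flange (beyond web): d = -1.95 in → contributes +17.76 in⁴
Total I = 38.29 in⁴.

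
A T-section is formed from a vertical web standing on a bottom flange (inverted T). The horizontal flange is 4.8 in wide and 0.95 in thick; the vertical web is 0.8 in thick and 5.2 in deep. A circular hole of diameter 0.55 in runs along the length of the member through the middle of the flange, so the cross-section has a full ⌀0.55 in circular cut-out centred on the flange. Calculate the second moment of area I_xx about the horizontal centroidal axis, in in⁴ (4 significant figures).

Treat the section as a set of non-overlapping primitives; coordinates are from the bounding-box lower-left.
Flange: 4.8 × 0.95, A = 4.56 in², y = 0.475 in, Ī = 0.34295 in⁴.
Web: 0.8 × 5.2, A = 4.16 in², y = 3.55 in, Ī = 9.37387 in⁴.
Hole (subtracted): ⌀0.55, A = 0.237583 in², y = 0.475 in, Ī = 0.0044918 in⁴.
Centroid: ȳ = ΣA·y / ΣA = 1.98306 in.
Transfer each piece to the horizontal centroidal axis using Ī + A·d² with d = y − 1.98306:
  flange: d = -1.50806 in → contributes +10.7135 in⁴
  web: d = 1.56694 in → contributes +19.5879 in⁴
  hole: d = -1.50806 in → contributes −0.544814 in⁴
Total I = 29.7566 in⁴.

I_xx ≈ 29.76 in⁴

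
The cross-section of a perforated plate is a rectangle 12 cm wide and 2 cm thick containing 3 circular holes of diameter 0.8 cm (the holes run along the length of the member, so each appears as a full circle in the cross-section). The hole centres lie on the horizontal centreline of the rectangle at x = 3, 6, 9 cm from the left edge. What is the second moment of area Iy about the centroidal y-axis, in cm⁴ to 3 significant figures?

Iy ≈ 279 cm⁴

Split into non-overlapping primitives; take the origin at the lower-left of the bounding box.
Plate: 12 × 2, A = 24 cm², x = 6 cm, Ī = 288 cm⁴.
Hole 1 (subtracted): ⌀0.8, A = 0.50265 cm², x = 3 cm, Ī = 0.020106 cm⁴.
Hole 2 (subtracted): ⌀0.8, A = 0.50265 cm², x = 6 cm, Ī = 0.020106 cm⁴.
Hole 3 (subtracted): ⌀0.8, A = 0.50265 cm², x = 9 cm, Ī = 0.020106 cm⁴.
By symmetry the centroid is at mid-width, x̄ = 6 cm.
Transfer each piece to the centroidal y-axis using Ī + A·d² with d = x − 6:
  plate: d = 0 cm → contributes +288 cm⁴
  hole 1: d = -3 cm → contributes −4.544 cm⁴
  hole 2: d = 0 cm → contributes −0.020106 cm⁴
  hole 3: d = 3 cm → contributes −4.544 cm⁴
Total I = 278.89 cm⁴.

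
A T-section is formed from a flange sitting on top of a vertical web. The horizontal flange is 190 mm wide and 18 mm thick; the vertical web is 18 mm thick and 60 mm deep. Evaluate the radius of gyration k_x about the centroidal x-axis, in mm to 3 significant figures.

k_x ≈ 19.2 mm

Split into non-overlapping primitives; take the origin at the lower-left of the bounding box.
Flange: 190 × 18, A = 3 420 mm², y = 69 mm, Ī = 92 340 mm⁴.
Web: 18 × 60, A = 1 080 mm², y = 30 mm, Ī = 324 000 mm⁴.
Centroid: ȳ = ΣA·y / ΣA = 59.64 mm.
Transfer each piece to the centroidal x-axis using Ī + A·d² with d = y − 59.64:
  flange: d = 9.36 mm → contributes +391 965 mm⁴
  web: d = -29.64 mm → contributes +1 272 812 mm⁴
Total I = 1 664 777 mm⁴.
Radius of gyration: k = √(I/A) = √(1 664 777 / 4 500) = 19.234 mm.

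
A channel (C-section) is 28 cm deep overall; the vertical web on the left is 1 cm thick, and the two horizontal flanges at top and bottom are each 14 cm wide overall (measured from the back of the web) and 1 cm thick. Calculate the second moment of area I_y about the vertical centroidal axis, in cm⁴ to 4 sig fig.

Break the section into simple shapes (no overlaps), measuring from the bottom-left corner of the bounding box.
Web: 1 × 28, A = 28 cm², x = 0.5 cm, Ī = 2.33333 cm⁴.
Top flange (beyond web): 13 × 1, A = 13 cm², x = 7.5 cm, Ī = 183.083 cm⁴.
Bottom flange (beyond web): 13 × 1, A = 13 cm², x = 7.5 cm, Ī = 183.083 cm⁴.
Centroid: x̄ = ΣA·x / ΣA = 3.87037 cm.
Transfer each piece to the vertical centroidal axis using Ī + A·d² with d = x − 3.87037:
  web: d = -3.37037 cm → contributes +320.396 cm⁴
  top flange (beyond web): d = 3.62963 cm → contributes +354.348 cm⁴
  bottom flange (beyond web): d = 3.62963 cm → contributes +354.348 cm⁴
Total I = 1029.09 cm⁴.

I_y ≈ 1029 cm⁴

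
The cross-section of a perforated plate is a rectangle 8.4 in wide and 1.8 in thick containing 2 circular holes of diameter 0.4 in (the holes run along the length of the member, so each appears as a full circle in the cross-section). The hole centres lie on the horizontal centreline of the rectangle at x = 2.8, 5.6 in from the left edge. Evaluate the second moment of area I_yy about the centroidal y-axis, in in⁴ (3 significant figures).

I_yy ≈ 88.4 in⁴

Treat the section as a set of non-overlapping primitives; coordinates are from the bounding-box lower-left.
Plate: 8.4 × 1.8, A = 15.12 in², x = 4.2 in, Ī = 88.906 in⁴.
Hole 1 (subtracted): ⌀0.4, A = 0.12566 in², x = 2.8 in, Ī = 0.0012566 in⁴.
Hole 2 (subtracted): ⌀0.4, A = 0.12566 in², x = 5.6 in, Ī = 0.0012566 in⁴.
By symmetry the centroid is at mid-width, x̄ = 4.2 in.
Transfer each piece to the centroidal y-axis using Ī + A·d² with d = x − 4.2:
  plate: d = 0 in → contributes +88.906 in⁴
  hole 1: d = -1.4 in → contributes −0.24756 in⁴
  hole 2: d = 1.4 in → contributes −0.24756 in⁴
Total I = 88.41 in⁴.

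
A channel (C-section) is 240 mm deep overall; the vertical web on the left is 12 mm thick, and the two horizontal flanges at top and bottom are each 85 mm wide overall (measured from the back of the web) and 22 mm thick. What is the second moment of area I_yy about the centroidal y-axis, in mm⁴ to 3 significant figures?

I_yy ≈ 4.20 × 10⁶ mm⁴

Break the section into simple shapes (no overlaps), measuring from the bottom-left corner of the bounding box.
Web: 12 × 240, A = 2 880 mm², x = 6 mm, Ī = 34 560 mm⁴.
Top flange (beyond web): 73 × 22, A = 1 606 mm², x = 48.5 mm, Ī = 713 198 mm⁴.
Bottom flange (beyond web): 73 × 22, A = 1 606 mm², x = 48.5 mm, Ī = 713 198 mm⁴.
Centroid: x̄ = ΣA·x / ΣA = 28.408 mm.
Transfer each piece to the centroidal y-axis using Ī + A·d² with d = x − 28.408:
  web: d = -22.408 mm → contributes +1 480 671 mm⁴
  top flange (beyond web): d = 20.092 mm → contributes +1 361 517 mm⁴
  bottom flange (beyond web): d = 20.092 mm → contributes +1 361 517 mm⁴
Total I = 4 203 704 mm⁴.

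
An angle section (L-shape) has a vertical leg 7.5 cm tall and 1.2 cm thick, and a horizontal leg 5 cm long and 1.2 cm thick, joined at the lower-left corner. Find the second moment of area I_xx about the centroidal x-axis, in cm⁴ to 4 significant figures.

I_xx ≈ 72.77 cm⁴

Split into non-overlapping primitives; take the origin at the lower-left of the bounding box.
Vertical leg: 1.2 × 7.5, A = 9 cm², y = 3.75 cm, Ī = 42.1875 cm⁴.
Horizontal leg (remainder): 3.8 × 1.2, A = 4.56 cm², y = 0.6 cm, Ī = 0.5472 cm⁴.
Centroid: ȳ = ΣA·y / ΣA = 2.69071 cm.
Transfer each piece to the centroidal x-axis using Ī + A·d² with d = y − 2.69071:
  vertical leg: d = 1.05929 cm → contributes +52.2864 cm⁴
  horizontal leg (remainder): d = -2.09071 cm → contributes +20.4792 cm⁴
Total I = 72.7656 cm⁴.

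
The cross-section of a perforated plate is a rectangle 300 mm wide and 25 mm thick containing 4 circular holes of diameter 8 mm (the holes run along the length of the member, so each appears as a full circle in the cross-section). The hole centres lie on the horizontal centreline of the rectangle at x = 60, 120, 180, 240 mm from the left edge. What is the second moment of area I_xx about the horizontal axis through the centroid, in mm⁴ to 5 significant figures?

I_xx ≈ 3.8982 × 10⁵ mm⁴

Treat the section as a set of non-overlapping primitives; coordinates are from the bounding-box lower-left.
Plate: 300 × 25, A = 7 500 mm², y = 12.5 mm, Ī = 390 625 mm⁴.
Hole 1 (subtracted): ⌀8, A = 50.26548 mm², y = 12.5 mm, Ī = 201.0619 mm⁴.
Hole 2 (subtracted): ⌀8, A = 50.26548 mm², y = 12.5 mm, Ī = 201.0619 mm⁴.
Hole 3 (subtracted): ⌀8, A = 50.26548 mm², y = 12.5 mm, Ī = 201.0619 mm⁴.
Hole 4 (subtracted): ⌀8, A = 50.26548 mm², y = 12.5 mm, Ī = 201.0619 mm⁴.
By symmetry the centroid is at mid-height, ȳ = 12.5 mm.
All pieces are centred on the horizontal axis through the centroid, so I = ΣĪ (holes subtracted) = 389820.8 mm⁴.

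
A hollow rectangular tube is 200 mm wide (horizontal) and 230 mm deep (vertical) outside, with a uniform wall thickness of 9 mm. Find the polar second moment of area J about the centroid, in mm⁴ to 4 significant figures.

J ≈ 1.051 × 10⁸ mm⁴

Decompose the section into non-overlapping parts with the origin at the bottom-left of its bounding rectangle.
Outer rectangle: 200 × 230, A = 46 000 mm², y = 115 mm, Ī = 202 783 333 mm⁴.
Inner void (subtracted): 182 × 212, A = 38 584 mm², y = 115 mm, Ī = 144 509 941 mm⁴.
By symmetry the centroid is at mid-height, ȳ = 115 mm.
All pieces are centred on the centroidal x-axis, so I = ΣĪ (holes subtracted) = 58 273 392 mm⁴.
Repeating about the centroidal y-axis gives I_y = 46 828 632 mm⁴.
Polar second moment: J = I_x + I_y = 105 102 024 mm⁴.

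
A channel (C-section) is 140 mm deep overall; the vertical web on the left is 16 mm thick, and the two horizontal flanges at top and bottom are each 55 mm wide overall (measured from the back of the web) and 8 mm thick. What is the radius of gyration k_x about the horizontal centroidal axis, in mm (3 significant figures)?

k_x ≈ 47.2 mm

Break the section into simple shapes (no overlaps), measuring from the bottom-left corner of the bounding box.
Web: 16 × 140, A = 2 240 mm², y = 70 mm, Ī = 3 658 667 mm⁴.
Top flange (beyond web): 39 × 8, A = 312 mm², y = 136 mm, Ī = 1 664 mm⁴.
Bottom flange (beyond web): 39 × 8, A = 312 mm², y = 4 mm, Ī = 1 664 mm⁴.
By symmetry the centroid is at mid-height, ȳ = 70 mm.
Transfer each piece to the horizontal centroidal axis using Ī + A·d² with d = y − 70:
  web: d = 0 mm → contributes +3 658 667 mm⁴
  top flange (beyond web): d = 66 mm → contributes +1 360 736 mm⁴
  bottom flange (beyond web): d = -66 mm → contributes +1 360 736 mm⁴
Total I = 6 380 139 mm⁴.
Radius of gyration: k = √(I/A) = √(6 380 139 / 2 864) = 47.199 mm.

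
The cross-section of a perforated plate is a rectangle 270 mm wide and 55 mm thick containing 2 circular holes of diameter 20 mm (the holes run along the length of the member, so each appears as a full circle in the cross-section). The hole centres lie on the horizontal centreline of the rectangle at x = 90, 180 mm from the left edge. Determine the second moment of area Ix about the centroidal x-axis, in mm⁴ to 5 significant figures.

Split into non-overlapping primitives; take the origin at the lower-left of the bounding box.
Plate: 270 × 55, A = 14 850 mm², y = 27.5 mm, Ī = 3 743 438 mm⁴.
Hole 1 (subtracted): ⌀20, A = 314.1593 mm², y = 27.5 mm, Ī = 7853.982 mm⁴.
Hole 2 (subtracted): ⌀20, A = 314.1593 mm², y = 27.5 mm, Ī = 7853.982 mm⁴.
By symmetry the centroid is at mid-height, ȳ = 27.5 mm.
All pieces are centred on the centroidal x-axis, so I = ΣĪ (holes subtracted) = 3 727 730 mm⁴.

Ix ≈ 3.7277 × 10⁶ mm⁴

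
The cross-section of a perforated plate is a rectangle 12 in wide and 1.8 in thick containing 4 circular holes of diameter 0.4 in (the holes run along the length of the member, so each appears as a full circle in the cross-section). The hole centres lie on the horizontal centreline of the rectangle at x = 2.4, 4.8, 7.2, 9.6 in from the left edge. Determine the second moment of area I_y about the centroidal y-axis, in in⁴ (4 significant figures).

Decompose the section into non-overlapping parts with the origin at the bottom-left of its bounding rectangle.
Plate: 12 × 1.8, A = 21.6 in², x = 6 in, Ī = 259.2 in⁴.
Hole 1 (subtracted): ⌀0.4, A = 0.125664 in², x = 2.4 in, Ī = 0.00125664 in⁴.
Hole 2 (subtracted): ⌀0.4, A = 0.125664 in², x = 4.8 in, Ī = 0.00125664 in⁴.
Hole 3 (subtracted): ⌀0.4, A = 0.125664 in², x = 7.2 in, Ī = 0.00125664 in⁴.
Hole 4 (subtracted): ⌀0.4, A = 0.125664 in², x = 9.6 in, Ī = 0.00125664 in⁴.
By symmetry the centroid is at mid-width, x̄ = 6 in.
Transfer each piece to the centroidal y-axis using Ī + A·d² with d = x − 6:
  plate: d = 0 in → contributes +259.2 in⁴
  hole 1: d = -3.6 in → contributes −1.62986 in⁴
  hole 2: d = -1.2 in → contributes −0.182212 in⁴
  hole 3: d = 1.2 in → contributes −0.182212 in⁴
  hole 4: d = 3.6 in → contributes −1.62986 in⁴
Total I = 255.576 in⁴.

I_y ≈ 255.6 in⁴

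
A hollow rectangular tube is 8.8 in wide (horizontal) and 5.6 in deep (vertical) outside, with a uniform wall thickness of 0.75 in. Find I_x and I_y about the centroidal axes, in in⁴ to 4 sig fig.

I_x ≈ 86.86 in⁴, I_y ≈ 185.1 in⁴

Decompose the section into non-overlapping parts with the origin at the bottom-left of its bounding rectangle.
Outer rectangle: 8.8 × 5.6, A = 49.28 in², y = 2.8 in, Ī = 128.785 in⁴.
Inner void (subtracted): 7.3 × 4.1, A = 29.93 in², y = 2.8 in, Ī = 41.9269 in⁴.
By symmetry the centroid is at mid-height, ȳ = 2.8 in.
All pieces are centred on the centroidal x-axis, so I = ΣĪ (holes subtracted) = 86.8581 in⁴.
Repeating about the centroidal y-axis gives I_y = 185.106 in⁴.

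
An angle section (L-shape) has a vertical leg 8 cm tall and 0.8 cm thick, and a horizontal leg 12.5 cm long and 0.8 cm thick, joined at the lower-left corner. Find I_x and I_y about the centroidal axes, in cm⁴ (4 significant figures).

I_x ≈ 83.89 cm⁴, I_y ≈ 255.6 cm⁴

Break the section into simple shapes (no overlaps), measuring from the bottom-left corner of the bounding box.
Vertical leg: 0.8 × 8, A = 6.4 cm², y = 4 cm, Ī = 34.1333 cm⁴.
Horizontal leg (remainder): 11.7 × 0.8, A = 9.36 cm², y = 0.4 cm, Ī = 0.4992 cm⁴.
Centroid: ȳ = ΣA·y / ΣA = 1.86193 cm.
Transfer each piece to the centroidal x-axis using Ī + A·d² with d = y − 1.86193:
  vertical leg: d = 2.13807 cm → contributes +63.39 cm⁴
  horizontal leg (remainder): d = -1.46193 cm → contributes +20.5037 cm⁴
Total I = 83.8937 cm⁴.
For the y-axis: x̄ = 4.11193 cm.
Repeating about the centroidal y-axis gives I_y = 255.593 cm⁴.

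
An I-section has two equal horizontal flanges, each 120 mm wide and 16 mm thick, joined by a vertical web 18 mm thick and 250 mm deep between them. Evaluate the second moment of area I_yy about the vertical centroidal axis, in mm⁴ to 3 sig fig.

Decompose the section into non-overlapping parts with the origin at the bottom-left of its bounding rectangle.
Bottom flange: 120 × 16, A = 1 920 mm², x = 60 mm, Ī = 2 304 000 mm⁴.
Web: 18 × 250, A = 4 500 mm², x = 60 mm, Ī = 121 500 mm⁴.
Top flange: 120 × 16, A = 1 920 mm², x = 60 mm, Ī = 2 304 000 mm⁴.
By symmetry the centroid is at mid-width, x̄ = 60 mm.
All pieces are centred on the vertical centroidal axis, so I = ΣĪ = 4 729 500 mm⁴.

I_yy ≈ 4.73 × 10⁶ mm⁴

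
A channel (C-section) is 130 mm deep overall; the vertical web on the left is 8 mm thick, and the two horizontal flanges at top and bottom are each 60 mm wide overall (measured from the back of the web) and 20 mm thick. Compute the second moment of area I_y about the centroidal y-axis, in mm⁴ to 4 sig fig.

Decompose the section into non-overlapping parts with the origin at the bottom-left of its bounding rectangle.
Web: 8 × 130, A = 1 040 mm², x = 4 mm, Ī = 5546.67 mm⁴.
Top flange (beyond web): 52 × 20, A = 1 040 mm², x = 34 mm, Ī = 234 347 mm⁴.
Bottom flange (beyond web): 52 × 20, A = 1 040 mm², x = 34 mm, Ī = 234 347 mm⁴.
Centroid: x̄ = ΣA·x / ΣA = 24 mm.
Transfer each piece to the centroidal y-axis using Ī + A·d² with d = x − 24:
  web: d = -20 mm → contributes +421 547 mm⁴
  top flange (beyond web): d = 10 mm → contributes +338 347 mm⁴
  bottom flange (beyond web): d = 10 mm → contributes +338 347 mm⁴
Total I = 1 098 240 mm⁴.

I_y ≈ 1.098 × 10⁶ mm⁴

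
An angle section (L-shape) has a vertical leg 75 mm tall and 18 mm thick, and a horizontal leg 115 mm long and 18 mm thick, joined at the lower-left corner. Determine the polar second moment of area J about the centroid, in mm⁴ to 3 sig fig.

Split into non-overlapping primitives; take the origin at the lower-left of the bounding box.
Vertical leg: 18 × 75, A = 1 350 mm², y = 37.5 mm, Ī = 632 813 mm⁴.
Horizontal leg (remainder): 97 × 18, A = 1 746 mm², y = 9 mm, Ī = 47 142 mm⁴.
Centroid: ȳ = ΣA·y / ΣA = 21.427 mm.
Transfer each piece to the centroidal x-axis using Ī + A·d² with d = y − 21.427:
  vertical leg: d = 16.073 mm → contributes +981 559 mm⁴
  horizontal leg (remainder): d = -12.427 mm → contributes +316 791 mm⁴
Total I = 1 298 351 mm⁴.
For the y-axis: x̄ = 41.427 mm.
Repeating about the centroidal y-axis gives I_y = 3 922 631 mm⁴.
Polar second moment: J = I_x + I_y = 5 220 981 mm⁴.

J ≈ 5.22 × 10⁶ mm⁴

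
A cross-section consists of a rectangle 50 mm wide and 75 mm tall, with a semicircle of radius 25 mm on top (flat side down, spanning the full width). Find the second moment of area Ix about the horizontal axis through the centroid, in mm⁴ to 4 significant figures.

Ix ≈ 3.602 × 10⁶ mm⁴

Break the section into simple shapes (no overlaps), measuring from the bottom-left corner of the bounding box.
Rectangular body: 50 × 75, A = 3 750 mm², y = 37.5 mm, Ī = 1 757 813 mm⁴.
Semicircular cap: semicircle r = 25, A = 981.748 mm², y = 85.6103 mm, Ī = 42873.8 mm⁴.
Centroid: ȳ = ΣA·y / ΣA = 47.482 mm.
Transfer each piece to the horizontal axis through the centroid using Ī + A·d² with d = y − 47.482:
  rectangular body: d = -9.98198 mm → contributes +2 131 462 mm⁴
  semicircular cap: d = 38.1284 mm → contributes +1 470 110 mm⁴
Total I = 3 601 572 mm⁴.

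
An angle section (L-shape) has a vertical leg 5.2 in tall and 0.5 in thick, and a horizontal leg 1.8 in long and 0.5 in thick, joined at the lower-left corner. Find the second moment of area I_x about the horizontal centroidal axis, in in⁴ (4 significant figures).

Break the section into simple shapes (no overlaps), measuring from the bottom-left corner of the bounding box.
Vertical leg: 0.5 × 5.2, A = 2.6 in², y = 2.6 in, Ī = 5.85867 in⁴.
Horizontal leg (remainder): 1.3 × 0.5, A = 0.65 in², y = 0.25 in, Ī = 0.0135417 in⁴.
Centroid: ȳ = ΣA·y / ΣA = 2.13 in.
Transfer each piece to the horizontal centroidal axis using Ī + A·d² with d = y − 2.13:
  vertical leg: d = 0.47 in → contributes +6.43301 in⁴
  horizontal leg (remainder): d = -1.88 in → contributes +2.3109 in⁴
Total I = 8.74391 in⁴.

I_x ≈ 8.744 in⁴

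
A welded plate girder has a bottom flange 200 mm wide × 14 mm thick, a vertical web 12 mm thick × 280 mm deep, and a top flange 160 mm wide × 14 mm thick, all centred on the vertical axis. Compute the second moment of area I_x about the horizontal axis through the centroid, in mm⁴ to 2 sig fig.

I_x ≈ 1.3 × 10⁸ mm⁴

Treat the section as a set of non-overlapping primitives; coordinates are from the bounding-box lower-left.
Bottom plate: 200 × 14, A = 2 800 mm², y = 7 mm, Ī = 45 733 mm⁴.
Web plate: 12 × 280, A = 3 360 mm², y = 154 mm, Ī = 21 952 000 mm⁴.
Top plate: 160 × 14, A = 2 240 mm², y = 301 mm, Ī = 36 587 mm⁴.
Centroid: ȳ = ΣA·y / ΣA = 144.2 mm.
Transfer each piece to the horizontal axis through the centroid using Ī + A·d² with d = y − 144.2:
  bottom plate: d = -137.2 mm → contributes +52 752 485 mm⁴
  web plate: d = 9.8 mm → contributes +22 274 694 mm⁴
  top plate: d = 156.8 mm → contributes +55 109 764 mm⁴
Total I = 130 136 944 mm⁴.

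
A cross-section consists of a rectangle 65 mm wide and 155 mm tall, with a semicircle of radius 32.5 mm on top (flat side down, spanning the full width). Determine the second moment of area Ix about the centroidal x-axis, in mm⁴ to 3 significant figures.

Break the section into simple shapes (no overlaps), measuring from the bottom-left corner of the bounding box.
Rectangular body: 65 × 155, A = 10 075 mm², y = 77.5 mm, Ī = 20 170 990 mm⁴.
Semicircular cap: semicircle r = 32.5, A = 1659.2 mm², y = 168.79 mm, Ī = 122 452 mm⁴.
Centroid: ȳ = ΣA·y / ΣA = 90.408 mm.
Transfer each piece to the centroidal x-axis using Ī + A·d² with d = y − 90.408:
  rectangular body: d = -12.908 mm → contributes +21 849 769 mm⁴
  semicircular cap: d = 78.385 mm → contributes +10 316 630 mm⁴
Total I = 32 166 399 mm⁴.

Ix ≈ 3.22 × 10⁷ mm⁴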